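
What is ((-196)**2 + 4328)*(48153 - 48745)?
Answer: -25304448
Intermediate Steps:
((-196)**2 + 4328)*(48153 - 48745) = (38416 + 4328)*(-592) = 42744*(-592) = -25304448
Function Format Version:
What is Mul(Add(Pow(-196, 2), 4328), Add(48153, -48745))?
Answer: -25304448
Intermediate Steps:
Mul(Add(Pow(-196, 2), 4328), Add(48153, -48745)) = Mul(Add(38416, 4328), -592) = Mul(42744, -592) = -25304448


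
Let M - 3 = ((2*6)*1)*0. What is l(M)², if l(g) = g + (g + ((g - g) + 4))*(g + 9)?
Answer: 7569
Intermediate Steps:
M = 3 (M = 3 + ((2*6)*1)*0 = 3 + (12*1)*0 = 3 + 12*0 = 3 + 0 = 3)
l(g) = g + (4 + g)*(9 + g) (l(g) = g + (g + (0 + 4))*(9 + g) = g + (g + 4)*(9 + g) = g + (4 + g)*(9 + g))
l(M)² = (36 + 3² + 14*3)² = (36 + 9 + 42)² = 87² = 7569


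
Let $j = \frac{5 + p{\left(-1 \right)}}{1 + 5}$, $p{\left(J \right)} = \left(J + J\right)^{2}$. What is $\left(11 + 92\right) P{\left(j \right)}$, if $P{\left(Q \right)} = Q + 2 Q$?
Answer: $\frac{927}{2} \approx 463.5$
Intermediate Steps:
$p{\left(J \right)} = 4 J^{2}$ ($p{\left(J \right)} = \left(2 J\right)^{2} = 4 J^{2}$)
$j = \frac{3}{2}$ ($j = \frac{5 + 4 \left(-1\right)^{2}}{1 + 5} = \frac{5 + 4 \cdot 1}{6} = \left(5 + 4\right) \frac{1}{6} = 9 \cdot \frac{1}{6} = \frac{3}{2} \approx 1.5$)
$P{\left(Q \right)} = 3 Q$
$\left(11 + 92\right) P{\left(j \right)} = \left(11 + 92\right) 3 \cdot \frac{3}{2} = 103 \cdot \frac{9}{2} = \frac{927}{2}$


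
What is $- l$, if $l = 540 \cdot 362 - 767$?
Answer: $-194713$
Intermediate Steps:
$l = 194713$ ($l = 195480 - 767 = 194713$)
$- l = \left(-1\right) 194713 = -194713$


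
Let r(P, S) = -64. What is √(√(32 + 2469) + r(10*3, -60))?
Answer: √(-64 + √2501) ≈ 3.7403*I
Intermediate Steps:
√(√(32 + 2469) + r(10*3, -60)) = √(√(32 + 2469) - 64) = √(√2501 - 64) = √(-64 + √2501)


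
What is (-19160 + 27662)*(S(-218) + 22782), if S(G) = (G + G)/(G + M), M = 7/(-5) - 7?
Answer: 54819629202/283 ≈ 1.9371e+8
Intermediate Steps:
M = -42/5 (M = 7*(-1/5) - 7 = -7/5 - 7 = -42/5 ≈ -8.4000)
S(G) = 2*G/(-42/5 + G) (S(G) = (G + G)/(G - 42/5) = (2*G)/(-42/5 + G) = 2*G/(-42/5 + G))
(-19160 + 27662)*(S(-218) + 22782) = (-19160 + 27662)*(10*(-218)/(-42 + 5*(-218)) + 22782) = 8502*(10*(-218)/(-42 - 1090) + 22782) = 8502*(10*(-218)/(-1132) + 22782) = 8502*(10*(-218)*(-1/1132) + 22782) = 8502*(545/283 + 22782) = 8502*(6447851/283) = 54819629202/283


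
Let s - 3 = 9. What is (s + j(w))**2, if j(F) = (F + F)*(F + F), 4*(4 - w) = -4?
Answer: 12544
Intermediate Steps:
w = 5 (w = 4 - 1/4*(-4) = 4 + 1 = 5)
s = 12 (s = 3 + 9 = 12)
j(F) = 4*F**2 (j(F) = (2*F)*(2*F) = 4*F**2)
(s + j(w))**2 = (12 + 4*5**2)**2 = (12 + 4*25)**2 = (12 + 100)**2 = 112**2 = 12544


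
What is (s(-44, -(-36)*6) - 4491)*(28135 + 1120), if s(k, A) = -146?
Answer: -135655435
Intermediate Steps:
(s(-44, -(-36)*6) - 4491)*(28135 + 1120) = (-146 - 4491)*(28135 + 1120) = -4637*29255 = -135655435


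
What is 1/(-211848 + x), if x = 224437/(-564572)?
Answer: -564572/119603673493 ≈ -4.7204e-6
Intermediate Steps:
x = -224437/564572 (x = 224437*(-1/564572) = -224437/564572 ≈ -0.39753)
1/(-211848 + x) = 1/(-211848 - 224437/564572) = 1/(-119603673493/564572) = -564572/119603673493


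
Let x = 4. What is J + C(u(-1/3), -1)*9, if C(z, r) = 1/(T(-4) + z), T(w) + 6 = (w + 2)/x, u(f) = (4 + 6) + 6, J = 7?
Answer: 151/19 ≈ 7.9474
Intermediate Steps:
u(f) = 16 (u(f) = 10 + 6 = 16)
T(w) = -11/2 + w/4 (T(w) = -6 + (w + 2)/4 = -6 + (2 + w)*(¼) = -6 + (½ + w/4) = -11/2 + w/4)
C(z, r) = 1/(-13/2 + z) (C(z, r) = 1/((-11/2 + (¼)*(-4)) + z) = 1/((-11/2 - 1) + z) = 1/(-13/2 + z))
J + C(u(-1/3), -1)*9 = 7 + (2/(-13 + 2*16))*9 = 7 + (2/(-13 + 32))*9 = 7 + (2/19)*9 = 7 + 18/19 = 151/19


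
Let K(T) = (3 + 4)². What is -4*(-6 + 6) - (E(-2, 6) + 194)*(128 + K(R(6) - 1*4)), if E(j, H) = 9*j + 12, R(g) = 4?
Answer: -33276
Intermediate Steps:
K(T) = 49 (K(T) = 7² = 49)
E(j, H) = 12 + 9*j
-4*(-6 + 6) - (E(-2, 6) + 194)*(128 + K(R(6) - 1*4)) = -4*(-6 + 6) - ((12 + 9*(-2)) + 194)*(128 + 49) = -4*0 - ((12 - 18) + 194)*177 = 0 - (-6 + 194)*177 = 0 - 188*177 = 0 - 1*33276 = 0 - 33276 = -33276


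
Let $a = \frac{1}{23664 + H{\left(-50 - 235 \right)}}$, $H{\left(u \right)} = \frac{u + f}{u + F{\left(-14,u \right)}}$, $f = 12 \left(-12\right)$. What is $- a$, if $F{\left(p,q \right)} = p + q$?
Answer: $- \frac{584}{13820205} \approx -4.2257 \cdot 10^{-5}$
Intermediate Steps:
$f = -144$
$H{\left(u \right)} = \frac{-144 + u}{-14 + 2 u}$ ($H{\left(u \right)} = \frac{u - 144}{u + \left(-14 + u\right)} = \frac{-144 + u}{-14 + 2 u}$)
$a = \frac{584}{13820205}$ ($a = \frac{1}{23664 + \frac{-144 - 285}{2 \left(-7 - 285\right)}} = \frac{1}{23664 + \frac{1}{2} \frac{1}{-292} \left(-429\right)} = \frac{1}{23664 + \frac{1}{2} \left(- \frac{1}{292}\right) \left(-429\right)} = \frac{1}{23664 + \frac{429}{584}} = \frac{1}{\frac{13820205}{584}} = \frac{584}{13820205} \approx 4.2257 \cdot 10^{-5}$)
$- a = \left(-1\right) \frac{584}{13820205} = - \frac{584}{13820205}$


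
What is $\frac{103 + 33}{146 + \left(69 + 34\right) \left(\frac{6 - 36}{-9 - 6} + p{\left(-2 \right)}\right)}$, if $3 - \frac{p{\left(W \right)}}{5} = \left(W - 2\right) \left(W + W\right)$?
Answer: $- \frac{136}{6343} \approx -0.021441$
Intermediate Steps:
$p{\left(W \right)} = 15 - 10 W \left(-2 + W\right)$ ($p{\left(W \right)} = 15 - 5 \left(W - 2\right) \left(W + W\right) = 15 - 5 \left(-2 + W\right) 2 W = 15 - 5 \cdot 2 W \left(-2 + W\right) = 15 - 10 W \left(-2 + W\right)$)
$\frac{103 + 33}{146 + \left(69 + 34\right) \left(\frac{6 - 36}{-9 - 6} + p{\left(-2 \right)}\right)} = \frac{103 + 33}{146 + \left(69 + 34\right) \left(\frac{6 - 36}{-9 - 6} + \left(15 - 10 \left(-2\right)^{2} + 20 \left(-2\right)\right)\right)} = \frac{1}{146 + 103 \left(- \frac{30}{-15} - 65\right)} 136 = \frac{1}{146 + 103 \left(\left(-30\right) \left(- \frac{1}{15}\right) - 65\right)} 136 = \frac{1}{146 + 103 \left(2 - 65\right)} 136 = \frac{1}{146 + 103 \left(-63\right)} 136 = \frac{1}{146 - 6489} \cdot 136 = \frac{1}{-6343} \cdot 136 = \left(- \frac{1}{6343}\right) 136 = - \frac{136}{6343}$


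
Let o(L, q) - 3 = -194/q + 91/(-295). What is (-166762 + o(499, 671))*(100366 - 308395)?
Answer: 6866876805195834/197945 ≈ 3.4691e+10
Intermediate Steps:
o(L, q) = 794/295 - 194/q (o(L, q) = 3 + (-194/q + 91/(-295)) = 3 + (-194/q + 91*(-1/295)) = 3 + (-194/q - 91/295) = 3 + (-91/295 - 194/q) = 794/295 - 194/q)
(-166762 + o(499, 671))*(100366 - 308395) = (-166762 + (794/295 - 194/671))*(100366 - 308395) = (-166762 + (794/295 - 194*1/671))*(-208029) = (-166762 + (794/295 - 194/671))*(-208029) = (-166762 + 475544/197945)*(-208029) = -33009228546/197945*(-208029) = 6866876805195834/197945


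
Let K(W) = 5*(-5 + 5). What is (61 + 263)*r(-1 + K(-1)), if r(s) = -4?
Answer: -1296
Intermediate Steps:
K(W) = 0 (K(W) = 5*0 = 0)
(61 + 263)*r(-1 + K(-1)) = (61 + 263)*(-4) = 324*(-4) = -1296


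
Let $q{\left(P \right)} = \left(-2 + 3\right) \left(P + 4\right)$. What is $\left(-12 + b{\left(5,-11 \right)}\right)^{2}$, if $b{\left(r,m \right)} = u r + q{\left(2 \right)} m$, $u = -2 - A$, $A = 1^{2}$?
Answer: $8649$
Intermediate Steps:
$A = 1$
$q{\left(P \right)} = 4 + P$ ($q{\left(P \right)} = 1 \left(4 + P\right) = 4 + P$)
$u = -3$ ($u = -2 - 1 = -3$)
$b{\left(r,m \right)} = - 3 r + 6 m$ ($b{\left(r,m \right)} = - 3 r + \left(4 + 2\right) m = - 3 r + 6 m$)
$\left(-12 + b{\left(5,-11 \right)}\right)^{2} = \left(-12 + \left(\left(-3\right) 5 + 6 \left(-11\right)\right)\right)^{2} = \left(-12 - 81\right)^{2} = \left(-93\right)^{2} = 8649$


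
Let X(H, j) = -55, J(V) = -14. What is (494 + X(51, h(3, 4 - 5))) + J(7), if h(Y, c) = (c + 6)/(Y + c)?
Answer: 425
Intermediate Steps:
h(Y, c) = (6 + c)/(Y + c)
(494 + X(51, h(3, 4 - 5))) + J(7) = (494 - 55) - 14 = 439 - 14 = 425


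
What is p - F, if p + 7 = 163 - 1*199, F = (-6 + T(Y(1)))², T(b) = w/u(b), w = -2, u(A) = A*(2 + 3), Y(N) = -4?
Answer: -7781/100 ≈ -77.810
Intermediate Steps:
u(A) = 5*A (u(A) = A*5 = 5*A)
T(b) = -2/(5*b) (T(b) = -2*1/(5*b) = -2/(5*b))
F = 3481/100 (F = (-6 - ⅖/(-4))² = (-6 - ⅖*(-¼))² = (-6 + ⅒)² = (-59/10)² = 3481/100 ≈ 34.810)
p = -43 (p = -7 + (163 - 1*199) = -7 + (163 - 199) = -7 - 36 = -43)
p - F = -43 - 1*3481/100 = -43 - 3481/100 = -7781/100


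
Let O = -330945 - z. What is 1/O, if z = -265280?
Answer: -1/65665 ≈ -1.5229e-5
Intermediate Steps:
O = -65665 (O = -330945 - 1*(-265280) = -330945 + 265280 = -65665)
1/O = 1/(-65665) = -1/65665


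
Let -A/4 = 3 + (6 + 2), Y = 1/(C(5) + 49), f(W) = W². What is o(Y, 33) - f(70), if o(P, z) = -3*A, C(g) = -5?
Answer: -4768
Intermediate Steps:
Y = 1/44 (Y = 1/(-5 + 49) = 1/44 ≈ 0.022727)
A = -44 (A = -4*(3 + (6 + 2)) = -4*(3 + 8) = -4*11 = -44)
o(P, z) = 132 (o(P, z) = -3*(-44) = 132)
o(Y, 33) - f(70) = 132 - 1*70² = 132 - 1*4900 = 132 - 4900 = -4768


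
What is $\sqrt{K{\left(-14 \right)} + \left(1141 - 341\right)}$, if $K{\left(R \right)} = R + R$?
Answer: $2 \sqrt{193} \approx 27.785$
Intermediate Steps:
$K{\left(R \right)} = 2 R$
$\sqrt{K{\left(-14 \right)} + \left(1141 - 341\right)} = \sqrt{2 \left(-14\right) + \left(1141 - 341\right)} = \sqrt{-28 + \left(1141 - 341\right)} = \sqrt{-28 + 800} = \sqrt{772} = 2 \sqrt{193}$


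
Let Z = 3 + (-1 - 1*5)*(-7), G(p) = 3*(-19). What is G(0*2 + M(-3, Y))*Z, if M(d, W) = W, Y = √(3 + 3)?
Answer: -2565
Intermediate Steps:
Y = √6 ≈ 2.4495
G(p) = -57
Z = 45 (Z = 3 + (-1 - 5)*(-7) = 3 - 6*(-7) = 3 + 42 = 45)
G(0*2 + M(-3, Y))*Z = -57*45 = -2565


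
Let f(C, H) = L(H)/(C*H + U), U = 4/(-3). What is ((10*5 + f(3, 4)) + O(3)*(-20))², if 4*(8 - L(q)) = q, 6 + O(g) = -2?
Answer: 45441081/1024 ≈ 44376.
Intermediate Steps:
O(g) = -8 (O(g) = -6 - 2 = -8)
U = -4/3 (U = 4*(-⅓) = -4/3 ≈ -1.3333)
L(q) = 8 - q/4
f(C, H) = (8 - H/4)/(-4/3 + C*H) (f(C, H) = (8 - H/4)/(C*H - 4/3) = (8 - H/4)/(-4/3 + C*H))
((10*5 + f(3, 4)) + O(3)*(-20))² = ((10*5 + 3*(32 - 1*4)/(4*(-4 + 3*3*4))) - 8*(-20))² = ((50 + 3*(32 - 4)/(4*(-4 + 36))) + 160)² = ((50 + (¾)*28/32) + 160)² = ((50 + (¾)*(1/32)*28) + 160)² = ((50 + 21/32) + 160)² = (1621/32 + 160)² = (6741/32)² = 45441081/1024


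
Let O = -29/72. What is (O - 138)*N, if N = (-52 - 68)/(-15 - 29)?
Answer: -49825/132 ≈ -377.46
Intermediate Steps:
O = -29/72 (O = -29*1/72 = -29/72 ≈ -0.40278)
N = 30/11 (N = -120/(-44) = -120*(-1/44) = 30/11 ≈ 2.7273)
(O - 138)*N = (-29/72 - 138)*(30/11) = -9965/72*30/11 = -49825/132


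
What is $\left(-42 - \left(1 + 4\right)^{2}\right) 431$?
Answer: $-28877$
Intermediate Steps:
$\left(-42 - \left(1 + 4\right)^{2}\right) 431 = \left(-42 - 5^{2}\right) 431 = \left(-42 - 25\right) 431 = \left(-67\right) 431 = -28877$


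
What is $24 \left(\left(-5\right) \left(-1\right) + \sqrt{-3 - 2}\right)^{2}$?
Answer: $480 + 240 i \sqrt{5} \approx 480.0 + 536.66 i$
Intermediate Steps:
$24 \left(\left(-5\right) \left(-1\right) + \sqrt{-3 - 2}\right)^{2} = 24 \left(5 + \sqrt{-5}\right)^{2} = 24 \left(5 + i \sqrt{5}\right)^{2}$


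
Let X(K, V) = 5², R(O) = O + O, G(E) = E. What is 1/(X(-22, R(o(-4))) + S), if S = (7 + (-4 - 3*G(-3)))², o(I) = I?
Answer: 1/169 ≈ 0.0059172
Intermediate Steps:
R(O) = 2*O
X(K, V) = 25
S = 144 (S = (7 + (-4 - 3*(-3)))² = (7 + (-4 + 9))² = (7 + 5)² = 12² = 144)
1/(X(-22, R(o(-4))) + S) = 1/(25 + 144) = 1/169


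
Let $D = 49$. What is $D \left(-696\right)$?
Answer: $-34104$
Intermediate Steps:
$D \left(-696\right) = 49 \left(-696\right) = -34104$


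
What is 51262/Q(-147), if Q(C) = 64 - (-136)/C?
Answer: 198303/244 ≈ 812.72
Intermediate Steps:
Q(C) = 64 + 136/C
51262/Q(-147) = 51262/(64 + 136/(-147)) = 51262/(64 + 136*(-1/147)) = 51262/(64 - 136/147) = 51262/(9272/147) = 51262*(147/9272) = 198303/244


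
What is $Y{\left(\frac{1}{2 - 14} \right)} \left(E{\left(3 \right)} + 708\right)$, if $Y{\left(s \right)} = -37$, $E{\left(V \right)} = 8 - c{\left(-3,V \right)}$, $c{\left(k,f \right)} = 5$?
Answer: $-26307$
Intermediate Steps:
$E{\left(V \right)} = 3$ ($E{\left(V \right)} = 8 - 5 = 3$)
$Y{\left(\frac{1}{2 - 14} \right)} \left(E{\left(3 \right)} + 708\right) = - 37 \left(3 + 708\right) = \left(-37\right) 711 = -26307$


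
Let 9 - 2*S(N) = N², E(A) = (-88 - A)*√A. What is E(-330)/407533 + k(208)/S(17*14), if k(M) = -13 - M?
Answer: 442/56635 + 242*I*√330/407533 ≈ 0.0078044 + 0.010787*I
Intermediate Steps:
E(A) = √A*(-88 - A)
S(N) = 9/2 - N²/2
E(-330)/407533 + k(208)/S(17*14) = (√(-330)*(-88 - 1*(-330)))/407533 + (-13 - 1*208)/(9/2 - (17*14)²/2) = ((I*√330)*(-88 + 330))*(1/407533) + (-13 - 208)/(9/2 - ½*238²) = ((I*√330)*242)*(1/407533) - 221/(9/2 - ½*56644) = (242*I*√330)*(1/407533) - 221/(9/2 - 28322) = 242*I*√330/407533 - 221/(-56635/2) = 242*I*√330/407533 - 221*(-2/56635) = 242*I*√330/407533 + 442/56635 = 442/56635 + 242*I*√330/407533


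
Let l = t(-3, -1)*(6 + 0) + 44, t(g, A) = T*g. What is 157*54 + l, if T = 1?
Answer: 8504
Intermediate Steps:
t(g, A) = g (t(g, A) = 1*g = g)
l = 26 (l = -3*(6 + 0) + 44 = -3*6 + 44 = -18 + 44 = 26)
157*54 + l = 157*54 + 26 = 8478 + 26 = 8504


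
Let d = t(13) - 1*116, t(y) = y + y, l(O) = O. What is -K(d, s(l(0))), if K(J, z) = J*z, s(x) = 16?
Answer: 1440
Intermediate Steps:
t(y) = 2*y
d = -90 (d = 2*13 - 1*116 = 26 - 116 = -90)
-K(d, s(l(0))) = -(-90)*16 = -1*(-1440) = 1440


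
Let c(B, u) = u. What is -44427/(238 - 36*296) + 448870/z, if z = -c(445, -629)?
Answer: 4704272243/6552922 ≈ 717.89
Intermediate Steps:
z = 629 (z = -1*(-629) = 629)
-44427/(238 - 36*296) + 448870/z = -44427/(238 - 36*296) + 448870/629 = -44427/(238 - 10656) + 448870*(1/629) = -44427/(-10418) + 448870/629 = -44427*(-1/10418) + 448870/629 = 44427/10418 + 448870/629 = 4704272243/6552922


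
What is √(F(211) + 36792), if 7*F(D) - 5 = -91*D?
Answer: 2*√417109/7 ≈ 184.53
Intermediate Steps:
F(D) = 5/7 - 13*D (F(D) = 5/7 + (-91*D)/7 = 5/7 - 13*D)
√(F(211) + 36792) = √((5/7 - 13*211) + 36792) = √((5/7 - 2743) + 36792) = √(-19196/7 + 36792) = √(238348/7) = 2*√417109/7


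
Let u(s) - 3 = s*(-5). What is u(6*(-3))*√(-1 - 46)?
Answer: 93*I*√47 ≈ 637.58*I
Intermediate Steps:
u(s) = 3 - 5*s (u(s) = 3 + s*(-5) = 3 - 5*s)
u(6*(-3))*√(-1 - 46) = (3 - 30*(-3))*√(-1 - 46) = (3 - 5*(-18))*√(-47) = (3 + 90)*(I*√47) = 93*(I*√47) = 93*I*√47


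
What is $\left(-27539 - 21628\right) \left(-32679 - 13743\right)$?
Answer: $2282430474$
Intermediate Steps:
$\left(-27539 - 21628\right) \left(-32679 - 13743\right) = \left(-49167\right) \left(-46422\right) = 2282430474$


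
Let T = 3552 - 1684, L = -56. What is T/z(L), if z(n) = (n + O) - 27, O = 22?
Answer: -1868/61 ≈ -30.623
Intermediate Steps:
z(n) = -5 + n (z(n) = (n + 22) - 27 = (22 + n) - 27 = -5 + n)
T = 1868
T/z(L) = 1868/(-5 - 56) = 1868/(-61) = 1868*(-1/61) = -1868/61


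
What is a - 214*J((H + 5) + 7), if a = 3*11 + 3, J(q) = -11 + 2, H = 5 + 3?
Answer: 1962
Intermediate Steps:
H = 8
J(q) = -9
a = 36 (a = 33 + 3 = 36)
a - 214*J((H + 5) + 7) = 36 - 214*(-9) = 36 + 1926 = 1962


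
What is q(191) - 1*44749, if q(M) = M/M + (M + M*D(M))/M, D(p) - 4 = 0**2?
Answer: -44743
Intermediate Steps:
D(p) = 4 (D(p) = 4 + 0**2 = 4 + 0 = 4)
q(M) = 6 (q(M) = M/M + (M + M*4)/M = 1 + (M + 4*M)/M = 1 + (5*M)/M = 1 + 5 = 6)
q(191) - 1*44749 = 6 - 1*44749 = 6 - 44749 = -44743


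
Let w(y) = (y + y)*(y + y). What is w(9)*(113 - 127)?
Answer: -4536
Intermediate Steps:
w(y) = 4*y**2 (w(y) = (2*y)*(2*y) = 4*y**2)
w(9)*(113 - 127) = (4*9**2)*(113 - 127) = (4*81)*(-14) = 324*(-14) = -4536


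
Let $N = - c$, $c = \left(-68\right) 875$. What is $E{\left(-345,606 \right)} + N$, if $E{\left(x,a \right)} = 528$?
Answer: $60028$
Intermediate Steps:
$c = -59500$
$N = 59500$ ($N = \left(-1\right) \left(-59500\right) = 59500$)
$E{\left(-345,606 \right)} + N = 528 + 59500 = 60028$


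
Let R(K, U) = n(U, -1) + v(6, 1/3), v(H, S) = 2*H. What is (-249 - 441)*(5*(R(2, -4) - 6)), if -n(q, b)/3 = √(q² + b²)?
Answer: -20700 + 10350*√17 ≈ 21974.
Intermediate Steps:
n(q, b) = -3*√(b² + q²) (n(q, b) = -3*√(q² + b²) = -3*√(b² + q²))
R(K, U) = 12 - 3*√(1 + U²) (R(K, U) = -3*√((-1)² + U²) + 2*6 = -3*√(1 + U²) + 12 = 12 - 3*√(1 + U²))
(-249 - 441)*(5*(R(2, -4) - 6)) = (-249 - 441)*(5*((12 - 3*√(1 + (-4)²)) - 6)) = -3450*((12 - 3*√(1 + 16)) - 6) = -3450*((12 - 3*√17) - 6) = -3450*(6 - 3*√17) = -690*(30 - 15*√17) = -20700 + 10350*√17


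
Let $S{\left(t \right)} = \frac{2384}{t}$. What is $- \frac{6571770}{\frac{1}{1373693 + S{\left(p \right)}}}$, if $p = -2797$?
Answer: $- \frac{25250166000068490}{2797} \approx -9.0276 \cdot 10^{12}$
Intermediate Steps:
$- \frac{6571770}{\frac{1}{1373693 + S{\left(p \right)}}} = - \frac{6571770}{\frac{1}{1373693 + \frac{2384}{-2797}}} = - \frac{6571770}{\frac{1}{1373693 + 2384 \left(- \frac{1}{2797}\right)}} = - \frac{6571770}{\frac{1}{1373693 - \frac{2384}{2797}}} = - \frac{6571770}{\frac{1}{\frac{3842216937}{2797}}} = - \frac{6571770}{\frac{2797}{3842216937}} = \left(-6571770\right) \frac{3842216937}{2797} = - \frac{25250166000068490}{2797}$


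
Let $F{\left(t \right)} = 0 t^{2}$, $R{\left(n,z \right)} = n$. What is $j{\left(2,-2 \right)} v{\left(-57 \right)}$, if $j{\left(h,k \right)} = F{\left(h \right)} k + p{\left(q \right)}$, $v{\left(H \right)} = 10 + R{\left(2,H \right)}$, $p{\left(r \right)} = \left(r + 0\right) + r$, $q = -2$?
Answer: $-48$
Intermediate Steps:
$p{\left(r \right)} = 2 r$ ($p{\left(r \right)} = r + r = 2 r$)
$v{\left(H \right)} = 12$ ($v{\left(H \right)} = 10 + 2 = 12$)
$F{\left(t \right)} = 0$
$j{\left(h,k \right)} = -4$ ($j{\left(h,k \right)} = 0 k + 2 \left(-2\right) = 0 - 4 = -4$)
$j{\left(2,-2 \right)} v{\left(-57 \right)} = \left(-4\right) 12 = -48$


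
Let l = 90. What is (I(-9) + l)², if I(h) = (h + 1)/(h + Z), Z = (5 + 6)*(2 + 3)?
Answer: 4268356/529 ≈ 8068.7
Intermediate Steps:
Z = 55 (Z = 11*5 = 55)
I(h) = (1 + h)/(55 + h) (I(h) = (h + 1)/(h + 55) = (1 + h)/(55 + h))
(I(-9) + l)² = ((1 - 9)/(55 - 9) + 90)² = (-8/46 + 90)² = ((1/46)*(-8) + 90)² = (-4/23 + 90)² = (2066/23)² = 4268356/529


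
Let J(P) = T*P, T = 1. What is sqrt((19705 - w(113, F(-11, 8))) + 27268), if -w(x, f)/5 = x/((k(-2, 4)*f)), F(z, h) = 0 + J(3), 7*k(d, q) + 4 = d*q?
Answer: sqrt(1687073)/6 ≈ 216.48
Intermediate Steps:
J(P) = P (J(P) = 1*P = P)
k(d, q) = -4/7 + d*q/7 (k(d, q) = -4/7 + (d*q)/7 = -4/7 + d*q/7)
F(z, h) = 3 (F(z, h) = 0 + 3 = 3)
w(x, f) = 35*x/(12*f) (w(x, f) = -5*x/((-4/7 + (1/7)*(-2)*4)*f) = -5*x/((-4/7 - 8/7)*f) = -5*x/((-12*f/7)) = -5*x*(-7/(12*f)) = -(-35)*x/(12*f) = 35*x/(12*f))
sqrt((19705 - w(113, F(-11, 8))) + 27268) = sqrt((19705 - 35*113/(12*3)) + 27268) = sqrt((19705 - 1*3955/36) + 27268) = sqrt((19705 - 3955/36) + 27268) = sqrt(705425/36 + 27268) = sqrt(1687073/36) = sqrt(1687073)/6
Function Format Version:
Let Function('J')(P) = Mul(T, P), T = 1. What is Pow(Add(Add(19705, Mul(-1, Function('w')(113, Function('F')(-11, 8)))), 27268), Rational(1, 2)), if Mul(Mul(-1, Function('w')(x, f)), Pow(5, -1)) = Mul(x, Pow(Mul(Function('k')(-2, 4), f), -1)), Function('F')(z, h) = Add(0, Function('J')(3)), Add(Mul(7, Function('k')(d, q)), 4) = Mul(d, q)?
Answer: Mul(Rational(1, 6), Pow(1687073, Rational(1, 2))) ≈ 216.48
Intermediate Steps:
Function('J')(P) = P (Function('J')(P) = Mul(1, P) = P)
Function('k')(d, q) = Add(Rational(-4, 7), Mul(Rational(1, 7), d, q)) (Function('k')(d, q) = Add(Rational(-4, 7), Mul(Rational(1, 7), Mul(d, q))) = Add(Rational(-4, 7), Mul(Rational(1, 7), d, q)))
Function('F')(z, h) = 3 (Function('F')(z, h) = Add(0, 3) = 3)
Function('w')(x, f) = Mul(Rational(35, 12), x, Pow(f, -1)) (Function('w')(x, f) = Mul(-5, Mul(x, Pow(Mul(Add(Rational(-4, 7), Mul(Rational(1, 7), -2, 4)), f), -1))) = Mul(-5, Mul(x, Pow(Mul(Add(Rational(-4, 7), Rational(-8, 7)), f), -1))) = Mul(-5, Mul(x, Pow(Mul(Rational(-12, 7), f), -1))) = Mul(-5, Mul(x, Mul(Rational(-7, 12), Pow(f, -1)))) = Mul(-5, Mul(Rational(-7, 12), x, Pow(f, -1))) = Mul(Rational(35, 12), x, Pow(f, -1)))
Pow(Add(Add(19705, Mul(-1, Function('w')(113, Function('F')(-11, 8)))), 27268), Rational(1, 2)) = Pow(Add(Add(19705, Mul(-1, Mul(Rational(35, 12), 113, Pow(3, -1)))), 27268), Rational(1, 2)) = Pow(Add(Add(19705, Mul(-1, Mul(Rational(35, 12), 113, Rational(1, 3)))), 27268), Rational(1, 2)) = Pow(Add(Add(19705, Mul(-1, Rational(3955, 36))), 27268), Rational(1, 2)) = Pow(Add(Add(19705, Rational(-3955, 36)), 27268), Rational(1, 2)) = Pow(Add(Rational(705425, 36), 27268), Rational(1, 2)) = Pow(Rational(1687073, 36), Rational(1, 2)) = Mul(Rational(1, 6), Pow(1687073, Rational(1, 2)))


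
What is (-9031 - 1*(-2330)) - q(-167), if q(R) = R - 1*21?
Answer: -6513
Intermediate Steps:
q(R) = -21 + R (q(R) = R - 21 = -21 + R)
(-9031 - 1*(-2330)) - q(-167) = (-9031 - 1*(-2330)) - (-21 - 167) = (-9031 + 2330) - 1*(-188) = -6701 + 188 = -6513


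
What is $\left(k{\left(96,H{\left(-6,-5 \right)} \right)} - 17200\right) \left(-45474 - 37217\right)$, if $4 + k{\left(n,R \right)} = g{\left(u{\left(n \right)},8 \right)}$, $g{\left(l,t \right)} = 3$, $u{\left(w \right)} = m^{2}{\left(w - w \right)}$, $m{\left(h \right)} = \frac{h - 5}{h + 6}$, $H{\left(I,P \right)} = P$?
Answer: $1422367891$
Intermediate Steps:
$m{\left(h \right)} = \frac{-5 + h}{6 + h}$
$u{\left(w \right)} = \frac{25}{36}$ ($u{\left(w \right)} = \left(\frac{-5 + \left(w - w\right)}{6 + \left(w - w\right)}\right)^{2} = \left(\frac{-5 + 0}{6 + 0}\right)^{2} = \left(\frac{1}{6} \left(-5\right)\right)^{2} = \left(- \frac{5}{6}\right)^{2} = \frac{25}{36}$)
$k{\left(n,R \right)} = -1$ ($k{\left(n,R \right)} = -4 + 3 = -1$)
$\left(k{\left(96,H{\left(-6,-5 \right)} \right)} - 17200\right) \left(-45474 - 37217\right) = \left(-1 - 17200\right) \left(-45474 - 37217\right) = \left(-17201\right) \left(-82691\right) = 1422367891$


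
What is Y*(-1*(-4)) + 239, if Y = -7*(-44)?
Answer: 1471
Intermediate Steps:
Y = 308
Y*(-1*(-4)) + 239 = 308*(-1*(-4)) + 239 = 308*4 + 239 = 1232 + 239 = 1471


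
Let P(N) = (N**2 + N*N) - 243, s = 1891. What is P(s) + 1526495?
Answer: 8678014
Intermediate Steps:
P(N) = -243 + 2*N**2 (P(N) = (N**2 + N**2) - 243 = 2*N**2 - 243 = -243 + 2*N**2)
P(s) + 1526495 = (-243 + 2*1891**2) + 1526495 = (-243 + 2*3575881) + 1526495 = (-243 + 7151762) + 1526495 = 7151519 + 1526495 = 8678014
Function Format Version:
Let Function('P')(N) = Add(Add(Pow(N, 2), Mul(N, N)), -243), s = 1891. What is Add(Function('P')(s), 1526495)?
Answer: 8678014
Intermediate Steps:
Function('P')(N) = Add(-243, Mul(2, Pow(N, 2))) (Function('P')(N) = Add(Add(Pow(N, 2), Pow(N, 2)), -243) = Add(Mul(2, Pow(N, 2)), -243) = Add(-243, Mul(2, Pow(N, 2))))
Add(Function('P')(s), 1526495) = Add(Add(-243, Mul(2, Pow(1891, 2))), 1526495) = Add(Add(-243, Mul(2, 3575881)), 1526495) = Add(Add(-243, 7151762), 1526495) = Add(7151519, 1526495) = 8678014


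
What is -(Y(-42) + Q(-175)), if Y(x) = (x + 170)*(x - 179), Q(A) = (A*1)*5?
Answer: 29163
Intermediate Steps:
Q(A) = 5*A (Q(A) = A*5 = 5*A)
Y(x) = (-179 + x)*(170 + x) (Y(x) = (170 + x)*(-179 + x) = (-179 + x)*(170 + x))
-(Y(-42) + Q(-175)) = -((-30430 + (-42)² - 9*(-42)) + 5*(-175)) = -((-30430 + 1764 + 378) - 875) = -(-28288 - 875) = -1*(-29163) = 29163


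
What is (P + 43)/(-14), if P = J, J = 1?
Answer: -22/7 ≈ -3.1429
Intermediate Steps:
P = 1
(P + 43)/(-14) = (1 + 43)/(-14) = -1/14*44 = -22/7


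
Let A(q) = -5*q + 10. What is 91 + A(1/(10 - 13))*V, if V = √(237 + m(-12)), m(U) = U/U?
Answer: 91 + 35*√238/3 ≈ 270.98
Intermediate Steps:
m(U) = 1
A(q) = 10 - 5*q
V = √238 (V = √(237 + 1) = √238 ≈ 15.427)
91 + A(1/(10 - 13))*V = 91 + (10 - 5/(10 - 13))*√238 = 91 + (10 - 5/(-3))*√238 = 91 + (10 - 5*(-⅓))*√238 = 91 + (10 + 5/3)*√238 = 91 + 35*√238/3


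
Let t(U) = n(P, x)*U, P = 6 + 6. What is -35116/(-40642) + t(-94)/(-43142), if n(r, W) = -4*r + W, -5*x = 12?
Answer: 1653036166/2191721455 ≈ 0.75422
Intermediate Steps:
x = -12/5 (x = -⅕*12 = -12/5 ≈ -2.4000)
P = 12
n(r, W) = W - 4*r
t(U) = -252*U/5 (t(U) = (-12/5 - 4*12)*U = (-12/5 - 48)*U = -252*U/5)
-35116/(-40642) + t(-94)/(-43142) = -35116/(-40642) - 252/5*(-94)/(-43142) = -35116*(-1/40642) + (23688/5)*(-1/43142) = 17558/20321 - 11844/107855 = 1653036166/2191721455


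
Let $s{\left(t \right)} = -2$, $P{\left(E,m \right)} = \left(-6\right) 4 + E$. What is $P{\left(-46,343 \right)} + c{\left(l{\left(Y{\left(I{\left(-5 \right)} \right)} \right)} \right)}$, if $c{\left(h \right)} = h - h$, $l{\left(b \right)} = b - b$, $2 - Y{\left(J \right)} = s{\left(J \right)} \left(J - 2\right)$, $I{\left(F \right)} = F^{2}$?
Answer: $-70$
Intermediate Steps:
$P{\left(E,m \right)} = -24 + E$
$Y{\left(J \right)} = -2 + 2 J$ ($Y{\left(J \right)} = 2 - - 2 \left(J - 2\right) = 2 - - 2 \left(-2 + J\right) = 2 - \left(4 - 2 J\right) = 2 + \left(-4 + 2 J\right) = -2 + 2 J$)
$l{\left(b \right)} = 0$
$c{\left(h \right)} = 0$
$P{\left(-46,343 \right)} + c{\left(l{\left(Y{\left(I{\left(-5 \right)} \right)} \right)} \right)} = \left(-24 - 46\right) + 0 = -70 + 0 = -70$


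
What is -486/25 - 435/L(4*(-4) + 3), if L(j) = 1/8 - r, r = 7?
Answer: 12054/275 ≈ 43.833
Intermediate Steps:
L(j) = -55/8 (L(j) = 1/8 - 1*7 = ⅛ - 7 = -55/8)
-486/25 - 435/L(4*(-4) + 3) = -486/25 - 435/(-55/8) = -486*1/25 - 435*(-8/55) = -486/25 + 696/11 = 12054/275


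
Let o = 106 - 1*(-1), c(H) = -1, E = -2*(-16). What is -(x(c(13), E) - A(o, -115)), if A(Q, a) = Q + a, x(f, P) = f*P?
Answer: 24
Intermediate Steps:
E = 32
o = 107 (o = 106 + 1 = 107)
x(f, P) = P*f
-(x(c(13), E) - A(o, -115)) = -(32*(-1) - (107 - 115)) = -(-32 - 1*(-8)) = -(-32 + 8) = -1*(-24) = 24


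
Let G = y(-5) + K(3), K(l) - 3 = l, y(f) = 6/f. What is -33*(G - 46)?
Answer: 6798/5 ≈ 1359.6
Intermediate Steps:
K(l) = 3 + l
G = 24/5 (G = 6/(-5) + (3 + 3) = 6*(-1/5) + 6 = -6/5 + 6 = 24/5 ≈ 4.8000)
-33*(G - 46) = -33*(24/5 - 46) = -33*(-206/5) = 6798/5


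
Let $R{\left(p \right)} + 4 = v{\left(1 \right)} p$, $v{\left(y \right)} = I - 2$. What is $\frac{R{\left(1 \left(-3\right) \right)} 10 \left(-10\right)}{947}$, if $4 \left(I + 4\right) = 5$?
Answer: $- \frac{1025}{947} \approx -1.0824$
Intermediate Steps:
$I = - \frac{11}{4}$ ($I = -4 + \frac{1}{4} \cdot 5 = -4 + \frac{5}{4} = - \frac{11}{4} \approx -2.75$)
$v{\left(y \right)} = - \frac{19}{4}$ ($v{\left(y \right)} = - \frac{11}{4} - 2 = - \frac{19}{4}$)
$R{\left(p \right)} = -4 - \frac{19 p}{4}$
$\frac{R{\left(1 \left(-3\right) \right)} 10 \left(-10\right)}{947} = \frac{\left(-4 - \frac{19 \cdot 1 \left(-3\right)}{4}\right) 10 \left(-10\right)}{947} = \left(-4 - - \frac{57}{4}\right) 10 \left(-10\right) \frac{1}{947} = \left(-4 + \frac{57}{4}\right) 10 \left(-10\right) \frac{1}{947} = \frac{41}{4} \cdot 10 \left(-10\right) \frac{1}{947} = \frac{205}{2} \left(-10\right) \frac{1}{947} = \left(-1025\right) \frac{1}{947} = - \frac{1025}{947}$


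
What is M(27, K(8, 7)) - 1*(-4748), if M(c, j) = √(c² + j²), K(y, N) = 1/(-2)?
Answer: 4748 + √2917/2 ≈ 4775.0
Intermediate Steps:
K(y, N) = -½
M(27, K(8, 7)) - 1*(-4748) = √(27² + (-½)²) - 1*(-4748) = √(729 + ¼) + 4748 = √(2917/4) + 4748 = √2917/2 + 4748 = 4748 + √2917/2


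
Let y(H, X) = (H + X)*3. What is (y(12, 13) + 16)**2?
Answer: 8281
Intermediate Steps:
y(H, X) = 3*H + 3*X
(y(12, 13) + 16)**2 = ((3*12 + 3*13) + 16)**2 = ((36 + 39) + 16)**2 = (75 + 16)**2 = 91**2 = 8281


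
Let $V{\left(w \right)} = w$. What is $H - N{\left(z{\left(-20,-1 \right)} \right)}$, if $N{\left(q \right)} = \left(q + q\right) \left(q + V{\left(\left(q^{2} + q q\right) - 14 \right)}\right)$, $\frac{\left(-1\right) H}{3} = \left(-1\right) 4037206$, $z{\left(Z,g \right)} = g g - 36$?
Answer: $12279688$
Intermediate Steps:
$z{\left(Z,g \right)} = -36 + g^{2}$ ($z{\left(Z,g \right)} = g^{2} - 36 = -36 + g^{2}$)
$H = 12111618$ ($H = - 3 \left(\left(-1\right) 4037206\right) = \left(-3\right) \left(-4037206\right) = 12111618$)
$N{\left(q \right)} = 2 q \left(-14 + q + 2 q^{2}\right)$ ($N{\left(q \right)} = \left(q + q\right) \left(q - \left(14 - q^{2} - q q\right)\right) = 2 q \left(q + \left(\left(q^{2} + q^{2}\right) - 14\right)\right) = 2 q \left(q + \left(2 q^{2} - 14\right)\right) = 2 q \left(q + \left(-14 + 2 q^{2}\right)\right) = 2 q \left(-14 + q + 2 q^{2}\right)$)
$H - N{\left(z{\left(-20,-1 \right)} \right)} = 12111618 - 2 \left(-36 + \left(-1\right)^{2}\right) \left(-14 - \left(36 - \left(-1\right)^{2}\right) + 2 \left(-36 + \left(-1\right)^{2}\right)^{2}\right) = 12111618 - 2 \left(-36 + 1\right) \left(-14 + \left(-36 + 1\right) + 2 \left(-36 + 1\right)^{2}\right) = 12111618 - 2 \left(-35\right) \left(-14 - 35 + 2 \left(-35\right)^{2}\right) = 12111618 - 2 \left(-35\right) \left(-14 - 35 + 2 \cdot 1225\right) = 12111618 - 2 \left(-35\right) \left(-14 - 35 + 2450\right) = 12111618 - 2 \left(-35\right) 2401 = 12111618 - -168070 = 12111618 + 168070 = 12279688$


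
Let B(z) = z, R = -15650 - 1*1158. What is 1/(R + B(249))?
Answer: -1/16559 ≈ -6.0390e-5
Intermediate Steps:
R = -16808 (R = -15650 - 1158 = -16808)
1/(R + B(249)) = 1/(-16808 + 249) = 1/(-16559) = -1/16559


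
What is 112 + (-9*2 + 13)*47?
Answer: -123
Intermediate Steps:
112 + (-9*2 + 13)*47 = 112 + (-18 + 13)*47 = 112 - 5*47 = 112 - 235 = -123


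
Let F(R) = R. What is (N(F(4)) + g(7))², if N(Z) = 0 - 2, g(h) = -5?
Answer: 49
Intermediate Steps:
N(Z) = -2
(N(F(4)) + g(7))² = (-2 - 5)² = (-7)² = 49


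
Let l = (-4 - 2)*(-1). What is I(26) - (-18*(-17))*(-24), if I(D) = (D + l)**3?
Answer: 40112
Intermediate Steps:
l = 6 (l = -6*(-1) = 6)
I(D) = (6 + D)**3 (I(D) = (D + 6)**3 = (6 + D)**3)
I(26) - (-18*(-17))*(-24) = (6 + 26)**3 - (-18*(-17))*(-24) = 32**3 - 306*(-24) = 32768 - 1*(-7344) = 32768 + 7344 = 40112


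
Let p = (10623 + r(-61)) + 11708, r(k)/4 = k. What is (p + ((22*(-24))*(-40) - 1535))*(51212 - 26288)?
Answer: 1038632928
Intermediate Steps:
r(k) = 4*k
p = 22087 (p = (10623 + 4*(-61)) + 11708 = (10623 - 244) + 11708 = 10379 + 11708 = 22087)
(p + ((22*(-24))*(-40) - 1535))*(51212 - 26288) = (22087 + ((22*(-24))*(-40) - 1535))*(51212 - 26288) = (22087 + (-528*(-40) - 1535))*24924 = (22087 + (21120 - 1535))*24924 = (22087 + 19585)*24924 = 41672*24924 = 1038632928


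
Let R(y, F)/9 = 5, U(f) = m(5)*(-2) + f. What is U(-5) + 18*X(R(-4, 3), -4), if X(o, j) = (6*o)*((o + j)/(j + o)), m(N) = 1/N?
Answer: 24273/5 ≈ 4854.6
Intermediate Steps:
m(N) = 1/N
U(f) = -2/5 + f
R(y, F) = 45 (R(y, F) = 9*5 = 45)
X(o, j) = 6*o (X(o, j) = (6*o)*((j + o)/(j + o)) = (6*o)*1 = 6*o)
U(-5) + 18*X(R(-4, 3), -4) = (-2/5 - 5) + 18*(6*45) = -27/5 + 18*270 = -27/5 + 4860 = 24273/5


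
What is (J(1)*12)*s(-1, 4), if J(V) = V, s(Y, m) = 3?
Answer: 36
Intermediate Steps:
(J(1)*12)*s(-1, 4) = (1*12)*3 = 12*3 = 36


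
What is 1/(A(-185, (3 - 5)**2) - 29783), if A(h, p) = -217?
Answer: -1/30000 ≈ -3.3333e-5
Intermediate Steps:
1/(A(-185, (3 - 5)**2) - 29783) = 1/(-217 - 29783) = 1/(-30000) = -1/30000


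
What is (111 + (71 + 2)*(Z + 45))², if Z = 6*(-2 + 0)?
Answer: 6350400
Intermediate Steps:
Z = -12 (Z = 6*(-2) = -12)
(111 + (71 + 2)*(Z + 45))² = (111 + (71 + 2)*(-12 + 45))² = (111 + 73*33)² = (111 + 2409)² = 2520² = 6350400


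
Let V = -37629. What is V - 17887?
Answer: -55516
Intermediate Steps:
V - 17887 = -37629 - 17887 = -55516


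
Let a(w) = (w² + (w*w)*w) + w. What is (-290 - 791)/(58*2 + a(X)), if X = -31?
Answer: 1081/28745 ≈ 0.037607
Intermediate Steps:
a(w) = w + w² + w³ (a(w) = (w² + w²*w) + w = (w² + w³) + w = w + w² + w³)
(-290 - 791)/(58*2 + a(X)) = (-290 - 791)/(58*2 - 31*(1 - 31 + (-31)²)) = -1081/(116 - 31*(1 - 31 + 961)) = -1081/(116 - 31*931) = -1081/(116 - 28861) = -1081/(-28745) = -1081*(-1/28745) = 1081/28745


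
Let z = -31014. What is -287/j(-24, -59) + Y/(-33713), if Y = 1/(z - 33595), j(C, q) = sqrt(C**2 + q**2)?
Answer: 1/2178163217 - 287*sqrt(4057)/4057 ≈ -4.5059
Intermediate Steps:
Y = -1/64609 (Y = 1/(-31014 - 33595) = 1/(-64609) = -1/64609 ≈ -1.5478e-5)
-287/j(-24, -59) + Y/(-33713) = -287/sqrt((-24)**2 + (-59)**2) - 1/64609/(-33713) = -287/sqrt(576 + 3481) - 1/64609*(-1/33713) = -287*sqrt(4057)/4057 + 1/2178163217 = 1/2178163217 - 287*sqrt(4057)/4057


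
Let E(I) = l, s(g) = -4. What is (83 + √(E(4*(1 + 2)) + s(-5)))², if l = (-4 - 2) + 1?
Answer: 6880 + 498*I ≈ 6880.0 + 498.0*I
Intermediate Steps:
l = -5 (l = -6 + 1 = -5)
E(I) = -5
(83 + √(E(4*(1 + 2)) + s(-5)))² = (83 + √(-5 - 4))² = (83 + √(-9))² = (83 + 3*I)²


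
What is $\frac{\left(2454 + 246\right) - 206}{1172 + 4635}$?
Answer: $\frac{2494}{5807} \approx 0.42948$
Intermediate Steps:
$\frac{\left(2454 + 246\right) - 206}{1172 + 4635} = \frac{2700 - 206}{5807} = 2494 \cdot \frac{1}{5807} = \frac{2494}{5807}$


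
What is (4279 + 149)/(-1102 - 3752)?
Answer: -738/809 ≈ -0.91224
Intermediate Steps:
(4279 + 149)/(-1102 - 3752) = 4428/(-4854) = 4428*(-1/4854) = -738/809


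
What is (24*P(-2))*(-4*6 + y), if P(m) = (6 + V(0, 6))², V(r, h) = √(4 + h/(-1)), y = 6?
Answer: -14688 - 5184*I*√2 ≈ -14688.0 - 7331.3*I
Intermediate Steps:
V(r, h) = √(4 - h) (V(r, h) = √(4 + h*(-1)) = √(4 - h))
P(m) = (6 + I*√2)² (P(m) = (6 + √(4 - 1*6))² = (6 + √(4 - 6))² = (6 + √(-2))² = (6 + I*√2)²)
(24*P(-2))*(-4*6 + y) = (24*(6 + I*√2)²)*(-4*6 + 6) = (24*(6 + I*√2)²)*(-24 + 6) = (24*(6 + I*√2)²)*(-18) = -432*(6 + I*√2)²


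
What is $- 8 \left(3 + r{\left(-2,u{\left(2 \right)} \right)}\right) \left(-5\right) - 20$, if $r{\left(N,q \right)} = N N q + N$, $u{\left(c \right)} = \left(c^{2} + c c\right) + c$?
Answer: $1620$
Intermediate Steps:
$u{\left(c \right)} = c + 2 c^{2}$ ($u{\left(c \right)} = \left(c^{2} + c^{2}\right) + c = 2 c^{2} + c = c + 2 c^{2}$)
$r{\left(N,q \right)} = N + q N^{2}$ ($r{\left(N,q \right)} = N^{2} q + N = q N^{2} + N = N + q N^{2}$)
$- 8 \left(3 + r{\left(-2,u{\left(2 \right)} \right)}\right) \left(-5\right) - 20 = - 8 \left(3 - 2 \left(1 - 2 \cdot 2 \left(1 + 2 \cdot 2\right)\right)\right) \left(-5\right) - 20 = - 8 \left(3 - 2 \left(1 - 2 \cdot 2 \left(1 + 4\right)\right)\right) \left(-5\right) - 20 = - 8 \left(3 - 2 \left(1 - 2 \cdot 2 \cdot 5\right)\right) \left(-5\right) - 20 = - 8 \left(3 - 2 \left(1 - 20\right)\right) \left(-5\right) - 20 = - 8 \left(3 - -38\right) \left(-5\right) - 20 = - 8 \left(3 + 38\right) \left(-5\right) - 20 = - 8 \cdot 41 \left(-5\right) - 20 = \left(-8\right) \left(-205\right) - 20 = 1640 - 20 = 1620$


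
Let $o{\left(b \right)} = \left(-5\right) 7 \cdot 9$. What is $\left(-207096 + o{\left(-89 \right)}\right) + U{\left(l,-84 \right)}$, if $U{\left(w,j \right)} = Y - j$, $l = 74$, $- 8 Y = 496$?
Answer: $-207389$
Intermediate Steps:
$Y = -62$ ($Y = \left(- \frac{1}{8}\right) 496 = -62$)
$U{\left(w,j \right)} = -62 - j$
$o{\left(b \right)} = -315$ ($o{\left(b \right)} = \left(-35\right) 9 = -315$)
$\left(-207096 + o{\left(-89 \right)}\right) + U{\left(l,-84 \right)} = \left(-207096 - 315\right) - -22 = -207411 + \left(-62 + 84\right) = -207411 + 22 = -207389$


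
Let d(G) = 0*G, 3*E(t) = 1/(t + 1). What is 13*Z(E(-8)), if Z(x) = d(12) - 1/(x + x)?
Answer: 273/2 ≈ 136.50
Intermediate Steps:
E(t) = 1/(3*(1 + t)) (E(t) = 1/(3*(t + 1)) = 1/(3*(1 + t)))
d(G) = 0
Z(x) = -1/(2*x) (Z(x) = 0 - 1/(x + x) = 0 - 1/(2*x) = -1/(2*x))
13*Z(E(-8)) = 13*(-1/(2*(1/(3*(1 - 8))))) = 13*(-1/(2*((1/3)/(-7)))) = 13*(-1/(2*((1/3)*(-1/7)))) = 13*(-1/(2*(-1/21))) = 13*(-1/2*(-21)) = 13*(21/2) = 273/2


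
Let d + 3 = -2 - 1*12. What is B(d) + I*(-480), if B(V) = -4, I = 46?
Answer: -22084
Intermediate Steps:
d = -17 (d = -3 + (-2 - 1*12) = -3 + (-2 - 12) = -3 - 14 = -17)
B(d) + I*(-480) = -4 + 46*(-480) = -4 - 22080 = -22084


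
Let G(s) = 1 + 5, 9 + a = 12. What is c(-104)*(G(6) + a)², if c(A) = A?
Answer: -8424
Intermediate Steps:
a = 3 (a = -9 + 12 = 3)
G(s) = 6
c(-104)*(G(6) + a)² = -104*(6 + 3)² = -104*9² = -104*81 = -8424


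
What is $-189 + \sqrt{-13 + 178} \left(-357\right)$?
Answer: $-189 - 357 \sqrt{165} \approx -4774.8$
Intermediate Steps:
$-189 + \sqrt{-13 + 178} \left(-357\right) = -189 + \sqrt{165} \left(-357\right) = -189 - 357 \sqrt{165}$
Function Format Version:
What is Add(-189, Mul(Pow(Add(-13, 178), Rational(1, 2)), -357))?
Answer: Add(-189, Mul(-357, Pow(165, Rational(1, 2)))) ≈ -4774.8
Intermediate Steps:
Add(-189, Mul(Pow(Add(-13, 178), Rational(1, 2)), -357)) = Add(-189, Mul(Pow(165, Rational(1, 2)), -357)) = Add(-189, Mul(-357, Pow(165, Rational(1, 2))))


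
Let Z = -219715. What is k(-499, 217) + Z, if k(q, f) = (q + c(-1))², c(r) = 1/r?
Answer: 30285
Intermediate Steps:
k(q, f) = (-1 + q)² (k(q, f) = (q + 1/(-1))² = (q - 1)² = (-1 + q)²)
k(-499, 217) + Z = (-1 - 499)² - 219715 = (-500)² - 219715 = 250000 - 219715 = 30285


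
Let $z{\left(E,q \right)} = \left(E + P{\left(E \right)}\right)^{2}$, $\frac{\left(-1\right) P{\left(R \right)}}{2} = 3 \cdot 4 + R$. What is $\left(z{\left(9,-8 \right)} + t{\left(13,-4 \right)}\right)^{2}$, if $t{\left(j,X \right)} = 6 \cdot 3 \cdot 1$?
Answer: $1225449$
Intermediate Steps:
$t{\left(j,X \right)} = 18$ ($t{\left(j,X \right)} = 18 \cdot 1 = 18$)
$P{\left(R \right)} = -24 - 2 R$ ($P{\left(R \right)} = - 2 \left(3 \cdot 4 + R\right) = - 2 \left(12 + R\right) = -24 - 2 R$)
$z{\left(E,q \right)} = \left(-24 - E\right)^{2}$ ($z{\left(E,q \right)} = \left(E - \left(24 + 2 E\right)\right)^{2} = \left(-24 - E\right)^{2}$)
$\left(z{\left(9,-8 \right)} + t{\left(13,-4 \right)}\right)^{2} = \left(\left(24 + 9\right)^{2} + 18\right)^{2} = \left(33^{2} + 18\right)^{2} = \left(1089 + 18\right)^{2} = 1107^{2} = 1225449$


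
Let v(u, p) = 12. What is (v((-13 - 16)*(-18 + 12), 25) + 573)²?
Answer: 342225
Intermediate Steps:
(v((-13 - 16)*(-18 + 12), 25) + 573)² = (12 + 573)² = 585² = 342225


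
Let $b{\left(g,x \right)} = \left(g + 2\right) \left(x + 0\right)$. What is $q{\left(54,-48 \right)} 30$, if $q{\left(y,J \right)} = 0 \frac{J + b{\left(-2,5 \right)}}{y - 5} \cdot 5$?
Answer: $0$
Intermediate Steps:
$b{\left(g,x \right)} = x \left(2 + g\right)$ ($b{\left(g,x \right)} = \left(2 + g\right) x = x \left(2 + g\right)$)
$q{\left(y,J \right)} = 0$ ($q{\left(y,J \right)} = 0 \frac{J + 5 \left(2 - 2\right)}{y - 5} \cdot 5 = 0 \frac{J + 5 \cdot 0}{-5 + y} 5 = 0 \frac{J + 0}{-5 + y} 5 = 0 \frac{J}{-5 + y} 5 = 0 \cdot 5 = 0$)
$q{\left(54,-48 \right)} 30 = 0 \cdot 30 = 0$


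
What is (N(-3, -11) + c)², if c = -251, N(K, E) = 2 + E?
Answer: 67600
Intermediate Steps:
(N(-3, -11) + c)² = ((2 - 11) - 251)² = (-9 - 251)² = (-260)² = 67600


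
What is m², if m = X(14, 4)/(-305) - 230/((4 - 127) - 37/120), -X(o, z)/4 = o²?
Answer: 400754275247104/20367936217225 ≈ 19.676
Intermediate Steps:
X(o, z) = -4*o²
m = 20018848/4513085 (m = -4*14²/(-305) - 230/((4 - 127) - 37/120) = -4*196*(-1/305) - 230/(-123 - 37*1/120) = -784*(-1/305) - 230/(-123 - 37/120) = 784/305 - 230/(-14797/120) = 784/305 - 230*(-120/14797) = 784/305 + 27600/14797 = 20018848/4513085 ≈ 4.4357)
m² = (20018848/4513085)² = 400754275247104/20367936217225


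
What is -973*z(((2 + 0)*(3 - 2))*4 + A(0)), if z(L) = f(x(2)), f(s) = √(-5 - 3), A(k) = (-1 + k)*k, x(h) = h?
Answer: -1946*I*√2 ≈ -2752.1*I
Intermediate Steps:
A(k) = k*(-1 + k)
f(s) = 2*I*√2 (f(s) = √(-8) = 2*I*√2)
z(L) = 2*I*√2
-973*z(((2 + 0)*(3 - 2))*4 + A(0)) = -1946*I*√2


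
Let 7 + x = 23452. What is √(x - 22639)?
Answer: √806 ≈ 28.390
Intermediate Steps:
x = 23445 (x = -7 + 23452 = 23445)
√(x - 22639) = √(23445 - 22639) = √806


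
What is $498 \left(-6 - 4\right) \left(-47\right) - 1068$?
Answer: $232992$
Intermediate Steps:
$498 \left(-6 - 4\right) \left(-47\right) - 1068 = 498 \left(\left(-10\right) \left(-47\right)\right) - 1068 = 498 \cdot 470 - 1068 = 234060 - 1068 = 232992$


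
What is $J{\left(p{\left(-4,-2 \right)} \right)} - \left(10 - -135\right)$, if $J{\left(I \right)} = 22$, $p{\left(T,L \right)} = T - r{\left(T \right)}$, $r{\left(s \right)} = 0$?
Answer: $-123$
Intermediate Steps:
$p{\left(T,L \right)} = T$ ($p{\left(T,L \right)} = T - 0 = T + 0 = T$)
$J{\left(p{\left(-4,-2 \right)} \right)} - \left(10 - -135\right) = 22 - \left(10 - -135\right) = 22 - \left(10 + 135\right) = 22 - 145 = -123$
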